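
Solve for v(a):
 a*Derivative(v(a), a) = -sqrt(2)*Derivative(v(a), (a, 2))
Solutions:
 v(a) = C1 + C2*erf(2^(1/4)*a/2)


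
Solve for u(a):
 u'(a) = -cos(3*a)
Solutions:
 u(a) = C1 - sin(3*a)/3


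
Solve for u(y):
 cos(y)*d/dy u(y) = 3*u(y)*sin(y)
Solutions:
 u(y) = C1/cos(y)^3


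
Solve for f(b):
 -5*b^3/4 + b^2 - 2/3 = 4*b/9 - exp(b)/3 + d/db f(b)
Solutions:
 f(b) = C1 - 5*b^4/16 + b^3/3 - 2*b^2/9 - 2*b/3 + exp(b)/3


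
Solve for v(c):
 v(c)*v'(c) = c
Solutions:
 v(c) = -sqrt(C1 + c^2)
 v(c) = sqrt(C1 + c^2)


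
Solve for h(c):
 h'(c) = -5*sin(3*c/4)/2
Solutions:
 h(c) = C1 + 10*cos(3*c/4)/3


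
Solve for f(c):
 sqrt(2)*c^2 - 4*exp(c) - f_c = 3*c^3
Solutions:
 f(c) = C1 - 3*c^4/4 + sqrt(2)*c^3/3 - 4*exp(c)


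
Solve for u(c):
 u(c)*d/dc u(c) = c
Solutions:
 u(c) = -sqrt(C1 + c^2)
 u(c) = sqrt(C1 + c^2)


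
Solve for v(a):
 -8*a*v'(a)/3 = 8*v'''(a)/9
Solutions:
 v(a) = C1 + Integral(C2*airyai(-3^(1/3)*a) + C3*airybi(-3^(1/3)*a), a)


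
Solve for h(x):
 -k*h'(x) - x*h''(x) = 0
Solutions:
 h(x) = C1 + x^(1 - re(k))*(C2*sin(log(x)*Abs(im(k))) + C3*cos(log(x)*im(k)))


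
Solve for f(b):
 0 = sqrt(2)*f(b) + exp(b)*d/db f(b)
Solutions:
 f(b) = C1*exp(sqrt(2)*exp(-b))


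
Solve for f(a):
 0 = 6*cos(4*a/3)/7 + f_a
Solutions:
 f(a) = C1 - 9*sin(4*a/3)/14


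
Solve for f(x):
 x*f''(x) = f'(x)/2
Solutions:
 f(x) = C1 + C2*x^(3/2)


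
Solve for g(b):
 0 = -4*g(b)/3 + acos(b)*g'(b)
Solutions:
 g(b) = C1*exp(4*Integral(1/acos(b), b)/3)


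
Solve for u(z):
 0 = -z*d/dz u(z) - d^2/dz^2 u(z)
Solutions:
 u(z) = C1 + C2*erf(sqrt(2)*z/2)


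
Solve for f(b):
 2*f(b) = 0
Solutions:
 f(b) = 0


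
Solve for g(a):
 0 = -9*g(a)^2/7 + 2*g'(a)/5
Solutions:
 g(a) = -14/(C1 + 45*a)


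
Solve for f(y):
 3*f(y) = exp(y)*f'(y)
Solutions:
 f(y) = C1*exp(-3*exp(-y))


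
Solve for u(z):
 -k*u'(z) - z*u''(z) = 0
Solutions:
 u(z) = C1 + z^(1 - re(k))*(C2*sin(log(z)*Abs(im(k))) + C3*cos(log(z)*im(k)))


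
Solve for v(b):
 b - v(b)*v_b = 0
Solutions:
 v(b) = -sqrt(C1 + b^2)
 v(b) = sqrt(C1 + b^2)


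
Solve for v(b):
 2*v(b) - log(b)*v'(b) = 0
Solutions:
 v(b) = C1*exp(2*li(b))


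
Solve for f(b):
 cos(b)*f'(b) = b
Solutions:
 f(b) = C1 + Integral(b/cos(b), b)


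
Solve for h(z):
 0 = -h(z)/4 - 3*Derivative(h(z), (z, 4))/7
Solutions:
 h(z) = (C1*sin(3^(3/4)*7^(1/4)*z/6) + C2*cos(3^(3/4)*7^(1/4)*z/6))*exp(-3^(3/4)*7^(1/4)*z/6) + (C3*sin(3^(3/4)*7^(1/4)*z/6) + C4*cos(3^(3/4)*7^(1/4)*z/6))*exp(3^(3/4)*7^(1/4)*z/6)


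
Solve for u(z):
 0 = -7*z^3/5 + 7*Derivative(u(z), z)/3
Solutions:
 u(z) = C1 + 3*z^4/20


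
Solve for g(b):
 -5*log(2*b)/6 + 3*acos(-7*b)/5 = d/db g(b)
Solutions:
 g(b) = C1 - 5*b*log(b)/6 + 3*b*acos(-7*b)/5 - 5*b*log(2)/6 + 5*b/6 + 3*sqrt(1 - 49*b^2)/35


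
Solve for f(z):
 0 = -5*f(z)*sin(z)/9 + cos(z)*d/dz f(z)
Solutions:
 f(z) = C1/cos(z)^(5/9)


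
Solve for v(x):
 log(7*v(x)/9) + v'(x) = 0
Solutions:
 -Integral(1/(-log(_y) - log(7) + 2*log(3)), (_y, v(x))) = C1 - x


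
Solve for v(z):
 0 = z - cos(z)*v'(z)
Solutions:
 v(z) = C1 + Integral(z/cos(z), z)


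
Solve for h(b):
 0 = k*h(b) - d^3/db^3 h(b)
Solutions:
 h(b) = C1*exp(b*k^(1/3)) + C2*exp(b*k^(1/3)*(-1 + sqrt(3)*I)/2) + C3*exp(-b*k^(1/3)*(1 + sqrt(3)*I)/2)


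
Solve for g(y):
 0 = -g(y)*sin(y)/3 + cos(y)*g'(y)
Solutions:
 g(y) = C1/cos(y)^(1/3)


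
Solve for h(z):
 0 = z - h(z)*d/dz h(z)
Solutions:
 h(z) = -sqrt(C1 + z^2)
 h(z) = sqrt(C1 + z^2)


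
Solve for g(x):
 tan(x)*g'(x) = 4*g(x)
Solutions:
 g(x) = C1*sin(x)^4


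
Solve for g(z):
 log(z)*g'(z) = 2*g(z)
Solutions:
 g(z) = C1*exp(2*li(z))


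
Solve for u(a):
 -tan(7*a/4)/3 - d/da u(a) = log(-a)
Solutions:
 u(a) = C1 - a*log(-a) + a + 4*log(cos(7*a/4))/21


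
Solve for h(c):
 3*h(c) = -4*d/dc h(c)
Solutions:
 h(c) = C1*exp(-3*c/4)


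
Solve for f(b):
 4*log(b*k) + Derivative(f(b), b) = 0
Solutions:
 f(b) = C1 - 4*b*log(b*k) + 4*b


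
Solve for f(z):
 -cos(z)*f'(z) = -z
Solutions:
 f(z) = C1 + Integral(z/cos(z), z)


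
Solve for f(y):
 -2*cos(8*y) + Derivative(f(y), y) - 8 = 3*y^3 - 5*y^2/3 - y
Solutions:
 f(y) = C1 + 3*y^4/4 - 5*y^3/9 - y^2/2 + 8*y + sin(8*y)/4


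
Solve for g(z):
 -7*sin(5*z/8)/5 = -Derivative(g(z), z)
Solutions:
 g(z) = C1 - 56*cos(5*z/8)/25


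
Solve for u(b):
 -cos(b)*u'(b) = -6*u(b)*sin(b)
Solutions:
 u(b) = C1/cos(b)^6


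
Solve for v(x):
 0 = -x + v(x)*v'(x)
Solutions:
 v(x) = -sqrt(C1 + x^2)
 v(x) = sqrt(C1 + x^2)


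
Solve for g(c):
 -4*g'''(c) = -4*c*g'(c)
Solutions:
 g(c) = C1 + Integral(C2*airyai(c) + C3*airybi(c), c)


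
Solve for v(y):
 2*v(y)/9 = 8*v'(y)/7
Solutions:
 v(y) = C1*exp(7*y/36)


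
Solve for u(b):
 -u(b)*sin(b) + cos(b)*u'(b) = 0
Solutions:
 u(b) = C1/cos(b)


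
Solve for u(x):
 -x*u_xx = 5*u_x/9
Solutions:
 u(x) = C1 + C2*x^(4/9)


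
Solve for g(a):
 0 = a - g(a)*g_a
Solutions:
 g(a) = -sqrt(C1 + a^2)
 g(a) = sqrt(C1 + a^2)


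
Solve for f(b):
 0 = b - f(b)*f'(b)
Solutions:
 f(b) = -sqrt(C1 + b^2)
 f(b) = sqrt(C1 + b^2)


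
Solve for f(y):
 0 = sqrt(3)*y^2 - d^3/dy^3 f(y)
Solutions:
 f(y) = C1 + C2*y + C3*y^2 + sqrt(3)*y^5/60


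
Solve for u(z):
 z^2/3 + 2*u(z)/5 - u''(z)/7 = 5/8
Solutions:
 u(z) = C1*exp(-sqrt(70)*z/5) + C2*exp(sqrt(70)*z/5) - 5*z^2/6 + 325/336


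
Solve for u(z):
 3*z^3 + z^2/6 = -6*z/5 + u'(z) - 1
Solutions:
 u(z) = C1 + 3*z^4/4 + z^3/18 + 3*z^2/5 + z


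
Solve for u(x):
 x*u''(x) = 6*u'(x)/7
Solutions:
 u(x) = C1 + C2*x^(13/7)


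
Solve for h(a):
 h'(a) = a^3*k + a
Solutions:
 h(a) = C1 + a^4*k/4 + a^2/2


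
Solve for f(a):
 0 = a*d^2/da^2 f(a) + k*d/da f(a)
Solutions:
 f(a) = C1 + a^(1 - re(k))*(C2*sin(log(a)*Abs(im(k))) + C3*cos(log(a)*im(k)))


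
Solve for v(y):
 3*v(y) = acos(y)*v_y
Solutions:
 v(y) = C1*exp(3*Integral(1/acos(y), y))


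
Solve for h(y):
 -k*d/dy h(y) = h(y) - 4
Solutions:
 h(y) = C1*exp(-y/k) + 4


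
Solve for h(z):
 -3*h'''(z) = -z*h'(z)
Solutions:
 h(z) = C1 + Integral(C2*airyai(3^(2/3)*z/3) + C3*airybi(3^(2/3)*z/3), z)


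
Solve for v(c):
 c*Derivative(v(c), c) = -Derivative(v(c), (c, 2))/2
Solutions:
 v(c) = C1 + C2*erf(c)


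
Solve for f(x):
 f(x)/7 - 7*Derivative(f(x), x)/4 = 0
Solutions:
 f(x) = C1*exp(4*x/49)


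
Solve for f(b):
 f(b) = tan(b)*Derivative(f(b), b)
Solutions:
 f(b) = C1*sin(b)


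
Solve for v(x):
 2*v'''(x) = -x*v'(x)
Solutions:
 v(x) = C1 + Integral(C2*airyai(-2^(2/3)*x/2) + C3*airybi(-2^(2/3)*x/2), x)


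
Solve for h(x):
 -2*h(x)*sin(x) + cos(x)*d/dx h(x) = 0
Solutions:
 h(x) = C1/cos(x)^2


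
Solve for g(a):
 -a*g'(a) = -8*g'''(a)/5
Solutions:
 g(a) = C1 + Integral(C2*airyai(5^(1/3)*a/2) + C3*airybi(5^(1/3)*a/2), a)


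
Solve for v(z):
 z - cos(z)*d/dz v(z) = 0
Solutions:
 v(z) = C1 + Integral(z/cos(z), z)


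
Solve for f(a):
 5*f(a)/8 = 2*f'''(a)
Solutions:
 f(a) = C3*exp(2^(2/3)*5^(1/3)*a/4) + (C1*sin(2^(2/3)*sqrt(3)*5^(1/3)*a/8) + C2*cos(2^(2/3)*sqrt(3)*5^(1/3)*a/8))*exp(-2^(2/3)*5^(1/3)*a/8)


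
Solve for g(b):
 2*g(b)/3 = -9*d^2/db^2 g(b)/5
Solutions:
 g(b) = C1*sin(sqrt(30)*b/9) + C2*cos(sqrt(30)*b/9)


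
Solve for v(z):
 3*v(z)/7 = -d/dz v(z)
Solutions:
 v(z) = C1*exp(-3*z/7)


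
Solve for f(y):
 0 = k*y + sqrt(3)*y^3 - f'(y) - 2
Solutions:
 f(y) = C1 + k*y^2/2 + sqrt(3)*y^4/4 - 2*y


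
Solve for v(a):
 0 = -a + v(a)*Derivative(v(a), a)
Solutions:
 v(a) = -sqrt(C1 + a^2)
 v(a) = sqrt(C1 + a^2)


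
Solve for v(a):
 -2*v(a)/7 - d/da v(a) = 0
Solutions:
 v(a) = C1*exp(-2*a/7)


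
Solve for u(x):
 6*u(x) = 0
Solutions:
 u(x) = 0


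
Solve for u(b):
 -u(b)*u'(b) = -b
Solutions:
 u(b) = -sqrt(C1 + b^2)
 u(b) = sqrt(C1 + b^2)


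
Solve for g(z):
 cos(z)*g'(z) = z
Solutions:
 g(z) = C1 + Integral(z/cos(z), z)


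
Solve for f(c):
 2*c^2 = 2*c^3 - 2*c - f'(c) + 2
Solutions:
 f(c) = C1 + c^4/2 - 2*c^3/3 - c^2 + 2*c


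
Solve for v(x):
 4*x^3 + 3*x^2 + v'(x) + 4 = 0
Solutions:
 v(x) = C1 - x^4 - x^3 - 4*x


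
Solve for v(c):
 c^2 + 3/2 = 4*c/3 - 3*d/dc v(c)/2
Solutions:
 v(c) = C1 - 2*c^3/9 + 4*c^2/9 - c


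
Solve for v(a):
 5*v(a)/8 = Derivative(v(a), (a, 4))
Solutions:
 v(a) = C1*exp(-10^(1/4)*a/2) + C2*exp(10^(1/4)*a/2) + C3*sin(10^(1/4)*a/2) + C4*cos(10^(1/4)*a/2)


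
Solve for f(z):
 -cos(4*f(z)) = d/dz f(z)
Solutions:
 f(z) = -asin((C1 + exp(8*z))/(C1 - exp(8*z)))/4 + pi/4
 f(z) = asin((C1 + exp(8*z))/(C1 - exp(8*z)))/4


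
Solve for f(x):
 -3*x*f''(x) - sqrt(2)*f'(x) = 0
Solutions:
 f(x) = C1 + C2*x^(1 - sqrt(2)/3)


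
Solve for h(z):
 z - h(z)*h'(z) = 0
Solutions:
 h(z) = -sqrt(C1 + z^2)
 h(z) = sqrt(C1 + z^2)


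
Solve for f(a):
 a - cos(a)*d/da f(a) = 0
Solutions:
 f(a) = C1 + Integral(a/cos(a), a)


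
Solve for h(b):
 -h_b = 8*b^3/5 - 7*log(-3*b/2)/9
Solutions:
 h(b) = C1 - 2*b^4/5 + 7*b*log(-b)/9 + 7*b*(-1 - log(2) + log(3))/9


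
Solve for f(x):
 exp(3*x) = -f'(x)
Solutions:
 f(x) = C1 - exp(3*x)/3


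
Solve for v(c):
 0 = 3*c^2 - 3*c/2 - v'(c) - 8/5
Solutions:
 v(c) = C1 + c^3 - 3*c^2/4 - 8*c/5


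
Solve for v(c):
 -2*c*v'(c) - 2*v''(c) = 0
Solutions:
 v(c) = C1 + C2*erf(sqrt(2)*c/2)


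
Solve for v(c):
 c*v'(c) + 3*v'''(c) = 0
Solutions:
 v(c) = C1 + Integral(C2*airyai(-3^(2/3)*c/3) + C3*airybi(-3^(2/3)*c/3), c)


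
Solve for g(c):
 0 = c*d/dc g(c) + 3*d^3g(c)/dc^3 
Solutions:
 g(c) = C1 + Integral(C2*airyai(-3^(2/3)*c/3) + C3*airybi(-3^(2/3)*c/3), c)


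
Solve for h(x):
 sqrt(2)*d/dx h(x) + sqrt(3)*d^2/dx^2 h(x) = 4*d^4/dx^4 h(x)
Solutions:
 h(x) = C1 + C2*exp(-x*(3^(5/6)/(sqrt(18 - sqrt(3)) + 3*sqrt(2))^(1/3) + 3^(2/3)*(sqrt(18 - sqrt(3)) + 3*sqrt(2))^(1/3))/12)*sin(x*(-3^(1/6)*(sqrt(18 - sqrt(3)) + 3*sqrt(2))^(1/3) + 3^(1/3)/(sqrt(18 - sqrt(3)) + 3*sqrt(2))^(1/3))/4) + C3*exp(-x*(3^(5/6)/(sqrt(18 - sqrt(3)) + 3*sqrt(2))^(1/3) + 3^(2/3)*(sqrt(18 - sqrt(3)) + 3*sqrt(2))^(1/3))/12)*cos(x*(-3^(1/6)*(sqrt(18 - sqrt(3)) + 3*sqrt(2))^(1/3) + 3^(1/3)/(sqrt(18 - sqrt(3)) + 3*sqrt(2))^(1/3))/4) + C4*exp(x*(3^(5/6)/(sqrt(18 - sqrt(3)) + 3*sqrt(2))^(1/3) + 3^(2/3)*(sqrt(18 - sqrt(3)) + 3*sqrt(2))^(1/3))/6)


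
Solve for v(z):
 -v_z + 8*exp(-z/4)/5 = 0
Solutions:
 v(z) = C1 - 32*exp(-z/4)/5


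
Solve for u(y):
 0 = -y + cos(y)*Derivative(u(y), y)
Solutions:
 u(y) = C1 + Integral(y/cos(y), y)


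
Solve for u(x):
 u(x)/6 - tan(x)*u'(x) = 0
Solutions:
 u(x) = C1*sin(x)^(1/6)


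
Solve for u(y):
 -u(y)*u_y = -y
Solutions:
 u(y) = -sqrt(C1 + y^2)
 u(y) = sqrt(C1 + y^2)


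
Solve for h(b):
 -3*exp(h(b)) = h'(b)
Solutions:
 h(b) = log(1/(C1 + 3*b))


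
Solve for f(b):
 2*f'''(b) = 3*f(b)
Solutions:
 f(b) = C3*exp(2^(2/3)*3^(1/3)*b/2) + (C1*sin(2^(2/3)*3^(5/6)*b/4) + C2*cos(2^(2/3)*3^(5/6)*b/4))*exp(-2^(2/3)*3^(1/3)*b/4)


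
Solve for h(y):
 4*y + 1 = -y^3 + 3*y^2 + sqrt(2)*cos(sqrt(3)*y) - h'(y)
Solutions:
 h(y) = C1 - y^4/4 + y^3 - 2*y^2 - y + sqrt(6)*sin(sqrt(3)*y)/3


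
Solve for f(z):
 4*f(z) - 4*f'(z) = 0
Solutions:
 f(z) = C1*exp(z)


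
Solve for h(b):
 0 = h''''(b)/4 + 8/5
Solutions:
 h(b) = C1 + C2*b + C3*b^2 + C4*b^3 - 4*b^4/15


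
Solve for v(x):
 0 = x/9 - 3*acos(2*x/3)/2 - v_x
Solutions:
 v(x) = C1 + x^2/18 - 3*x*acos(2*x/3)/2 + 3*sqrt(9 - 4*x^2)/4


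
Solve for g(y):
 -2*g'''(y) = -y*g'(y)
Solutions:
 g(y) = C1 + Integral(C2*airyai(2^(2/3)*y/2) + C3*airybi(2^(2/3)*y/2), y)


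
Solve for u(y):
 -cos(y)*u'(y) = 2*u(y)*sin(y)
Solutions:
 u(y) = C1*cos(y)^2


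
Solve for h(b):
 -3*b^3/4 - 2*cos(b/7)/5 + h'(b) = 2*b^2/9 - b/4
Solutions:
 h(b) = C1 + 3*b^4/16 + 2*b^3/27 - b^2/8 + 14*sin(b/7)/5


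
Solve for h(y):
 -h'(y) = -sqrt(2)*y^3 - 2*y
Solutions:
 h(y) = C1 + sqrt(2)*y^4/4 + y^2


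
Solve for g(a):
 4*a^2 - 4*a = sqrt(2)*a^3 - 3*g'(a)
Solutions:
 g(a) = C1 + sqrt(2)*a^4/12 - 4*a^3/9 + 2*a^2/3


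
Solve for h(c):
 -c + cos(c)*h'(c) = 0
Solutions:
 h(c) = C1 + Integral(c/cos(c), c)


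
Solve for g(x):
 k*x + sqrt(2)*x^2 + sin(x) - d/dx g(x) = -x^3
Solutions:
 g(x) = C1 + k*x^2/2 + x^4/4 + sqrt(2)*x^3/3 - cos(x)


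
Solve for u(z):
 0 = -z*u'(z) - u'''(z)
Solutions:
 u(z) = C1 + Integral(C2*airyai(-z) + C3*airybi(-z), z)


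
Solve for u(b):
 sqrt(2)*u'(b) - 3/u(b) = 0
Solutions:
 u(b) = -sqrt(C1 + 3*sqrt(2)*b)
 u(b) = sqrt(C1 + 3*sqrt(2)*b)


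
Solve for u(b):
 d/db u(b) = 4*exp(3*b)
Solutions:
 u(b) = C1 + 4*exp(3*b)/3


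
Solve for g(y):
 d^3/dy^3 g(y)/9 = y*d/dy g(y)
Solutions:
 g(y) = C1 + Integral(C2*airyai(3^(2/3)*y) + C3*airybi(3^(2/3)*y), y)


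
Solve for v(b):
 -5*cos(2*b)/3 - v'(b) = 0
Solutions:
 v(b) = C1 - 5*sin(2*b)/6


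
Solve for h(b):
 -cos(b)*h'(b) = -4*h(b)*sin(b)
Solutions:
 h(b) = C1/cos(b)^4


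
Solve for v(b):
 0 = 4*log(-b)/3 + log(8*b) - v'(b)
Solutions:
 v(b) = C1 + 7*b*log(b)/3 + b*(-7/3 + 3*log(2) + 4*I*pi/3)


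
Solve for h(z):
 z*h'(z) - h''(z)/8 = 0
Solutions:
 h(z) = C1 + C2*erfi(2*z)


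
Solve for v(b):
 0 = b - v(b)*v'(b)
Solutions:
 v(b) = -sqrt(C1 + b^2)
 v(b) = sqrt(C1 + b^2)


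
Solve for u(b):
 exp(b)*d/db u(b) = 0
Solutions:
 u(b) = C1


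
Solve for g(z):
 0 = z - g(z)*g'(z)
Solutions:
 g(z) = -sqrt(C1 + z^2)
 g(z) = sqrt(C1 + z^2)


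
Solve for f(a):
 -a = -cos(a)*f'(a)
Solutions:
 f(a) = C1 + Integral(a/cos(a), a)


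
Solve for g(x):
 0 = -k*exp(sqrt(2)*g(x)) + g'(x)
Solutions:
 g(x) = sqrt(2)*(2*log(-1/(C1 + k*x)) - log(2))/4


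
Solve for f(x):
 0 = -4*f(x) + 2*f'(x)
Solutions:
 f(x) = C1*exp(2*x)


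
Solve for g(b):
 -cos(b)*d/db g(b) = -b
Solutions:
 g(b) = C1 + Integral(b/cos(b), b)


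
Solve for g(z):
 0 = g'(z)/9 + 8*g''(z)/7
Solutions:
 g(z) = C1 + C2*exp(-7*z/72)


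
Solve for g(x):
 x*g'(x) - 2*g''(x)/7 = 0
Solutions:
 g(x) = C1 + C2*erfi(sqrt(7)*x/2)


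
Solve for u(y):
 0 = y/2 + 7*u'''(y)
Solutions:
 u(y) = C1 + C2*y + C3*y^2 - y^4/336


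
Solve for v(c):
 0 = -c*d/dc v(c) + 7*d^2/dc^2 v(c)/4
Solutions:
 v(c) = C1 + C2*erfi(sqrt(14)*c/7)


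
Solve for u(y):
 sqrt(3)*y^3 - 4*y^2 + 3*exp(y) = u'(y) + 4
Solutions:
 u(y) = C1 + sqrt(3)*y^4/4 - 4*y^3/3 - 4*y + 3*exp(y)


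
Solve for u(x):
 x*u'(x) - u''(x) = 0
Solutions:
 u(x) = C1 + C2*erfi(sqrt(2)*x/2)


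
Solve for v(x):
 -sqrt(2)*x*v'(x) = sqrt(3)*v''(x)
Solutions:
 v(x) = C1 + C2*erf(6^(3/4)*x/6)


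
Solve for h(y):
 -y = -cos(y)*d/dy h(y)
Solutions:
 h(y) = C1 + Integral(y/cos(y), y)


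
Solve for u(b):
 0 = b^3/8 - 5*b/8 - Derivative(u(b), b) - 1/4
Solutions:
 u(b) = C1 + b^4/32 - 5*b^2/16 - b/4


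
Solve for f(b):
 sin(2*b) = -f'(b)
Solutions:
 f(b) = C1 + cos(2*b)/2


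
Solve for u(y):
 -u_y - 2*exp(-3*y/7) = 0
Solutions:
 u(y) = C1 + 14*exp(-3*y/7)/3


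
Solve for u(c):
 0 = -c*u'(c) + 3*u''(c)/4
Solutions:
 u(c) = C1 + C2*erfi(sqrt(6)*c/3)


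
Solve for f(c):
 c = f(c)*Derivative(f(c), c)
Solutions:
 f(c) = -sqrt(C1 + c^2)
 f(c) = sqrt(C1 + c^2)


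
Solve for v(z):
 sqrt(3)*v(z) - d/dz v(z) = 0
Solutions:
 v(z) = C1*exp(sqrt(3)*z)


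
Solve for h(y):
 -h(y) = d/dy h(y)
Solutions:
 h(y) = C1*exp(-y)


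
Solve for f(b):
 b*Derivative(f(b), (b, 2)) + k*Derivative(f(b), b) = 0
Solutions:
 f(b) = C1 + b^(1 - re(k))*(C2*sin(log(b)*Abs(im(k))) + C3*cos(log(b)*im(k)))


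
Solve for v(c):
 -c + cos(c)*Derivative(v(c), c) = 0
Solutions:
 v(c) = C1 + Integral(c/cos(c), c)


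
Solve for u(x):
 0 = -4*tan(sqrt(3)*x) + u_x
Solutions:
 u(x) = C1 - 4*sqrt(3)*log(cos(sqrt(3)*x))/3


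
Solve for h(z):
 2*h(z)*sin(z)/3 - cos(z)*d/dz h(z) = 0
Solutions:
 h(z) = C1/cos(z)^(2/3)


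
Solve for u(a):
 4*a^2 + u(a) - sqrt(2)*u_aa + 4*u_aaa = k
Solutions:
 u(a) = C1*exp(a*(2^(2/3)/(-sqrt(2) + sqrt(-2 + (108 - sqrt(2))^2) + 108)^(1/3) + 2*sqrt(2) + 2^(1/3)*(-sqrt(2) + sqrt(-2 + (108 - sqrt(2))^2) + 108)^(1/3))/24)*sin(2^(1/3)*sqrt(3)*a*(-(-sqrt(2) + sqrt(-2 + (108 - sqrt(2))^2) + 108)^(1/3) + 2^(1/3)/(-sqrt(2) + sqrt(-2 + (108 - sqrt(2))^2) + 108)^(1/3))/24) + C2*exp(a*(2^(2/3)/(-sqrt(2) + sqrt(-2 + (108 - sqrt(2))^2) + 108)^(1/3) + 2*sqrt(2) + 2^(1/3)*(-sqrt(2) + sqrt(-2 + (108 - sqrt(2))^2) + 108)^(1/3))/24)*cos(2^(1/3)*sqrt(3)*a*(-(-sqrt(2) + sqrt(-2 + (108 - sqrt(2))^2) + 108)^(1/3) + 2^(1/3)/(-sqrt(2) + sqrt(-2 + (108 - sqrt(2))^2) + 108)^(1/3))/24) + C3*exp(a*(-2^(1/3)*(-sqrt(2) + sqrt(-2 + (108 - sqrt(2))^2) + 108)^(1/3) - 2^(2/3)/(-sqrt(2) + sqrt(-2 + (108 - sqrt(2))^2) + 108)^(1/3) + sqrt(2))/12) - 4*a^2 + k - 8*sqrt(2)


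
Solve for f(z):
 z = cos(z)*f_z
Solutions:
 f(z) = C1 + Integral(z/cos(z), z)


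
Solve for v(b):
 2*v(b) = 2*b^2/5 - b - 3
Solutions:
 v(b) = b^2/5 - b/2 - 3/2


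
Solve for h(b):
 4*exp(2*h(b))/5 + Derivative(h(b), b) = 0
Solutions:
 h(b) = log(-sqrt(1/(C1 + 4*b))) - log(2) + log(10)/2
 h(b) = log(1/(C1 + 4*b))/2 - log(2) + log(10)/2


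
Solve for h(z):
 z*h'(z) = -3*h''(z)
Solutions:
 h(z) = C1 + C2*erf(sqrt(6)*z/6)


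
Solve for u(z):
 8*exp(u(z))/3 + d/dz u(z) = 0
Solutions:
 u(z) = log(1/(C1 + 8*z)) + log(3)


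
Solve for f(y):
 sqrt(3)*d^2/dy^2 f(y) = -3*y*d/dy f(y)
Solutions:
 f(y) = C1 + C2*erf(sqrt(2)*3^(1/4)*y/2)


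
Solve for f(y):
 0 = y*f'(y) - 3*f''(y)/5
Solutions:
 f(y) = C1 + C2*erfi(sqrt(30)*y/6)


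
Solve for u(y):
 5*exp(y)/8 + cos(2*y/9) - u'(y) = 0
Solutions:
 u(y) = C1 + 5*exp(y)/8 + 9*sin(2*y/9)/2


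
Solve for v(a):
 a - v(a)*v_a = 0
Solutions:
 v(a) = -sqrt(C1 + a^2)
 v(a) = sqrt(C1 + a^2)


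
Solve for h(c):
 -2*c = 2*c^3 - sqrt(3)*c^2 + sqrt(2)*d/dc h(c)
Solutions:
 h(c) = C1 - sqrt(2)*c^4/4 + sqrt(6)*c^3/6 - sqrt(2)*c^2/2


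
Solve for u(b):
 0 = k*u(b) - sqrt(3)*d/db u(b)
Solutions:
 u(b) = C1*exp(sqrt(3)*b*k/3)


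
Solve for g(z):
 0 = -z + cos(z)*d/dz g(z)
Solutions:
 g(z) = C1 + Integral(z/cos(z), z)


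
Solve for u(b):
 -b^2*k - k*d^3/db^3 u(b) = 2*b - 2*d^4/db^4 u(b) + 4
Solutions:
 u(b) = C1 + C2*b + C3*b^2 + C4*exp(b*k/2) - b^5/60 - b^4/(4*k) + b^3*(-2/3 - 2/k)/k


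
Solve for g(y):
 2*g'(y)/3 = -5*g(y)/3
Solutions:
 g(y) = C1*exp(-5*y/2)


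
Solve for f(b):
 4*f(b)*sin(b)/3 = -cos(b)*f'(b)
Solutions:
 f(b) = C1*cos(b)^(4/3)


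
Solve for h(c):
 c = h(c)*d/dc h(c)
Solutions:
 h(c) = -sqrt(C1 + c^2)
 h(c) = sqrt(C1 + c^2)


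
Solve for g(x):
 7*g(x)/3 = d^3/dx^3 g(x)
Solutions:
 g(x) = C3*exp(3^(2/3)*7^(1/3)*x/3) + (C1*sin(3^(1/6)*7^(1/3)*x/2) + C2*cos(3^(1/6)*7^(1/3)*x/2))*exp(-3^(2/3)*7^(1/3)*x/6)


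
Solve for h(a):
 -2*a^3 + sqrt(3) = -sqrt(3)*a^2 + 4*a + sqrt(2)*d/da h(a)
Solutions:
 h(a) = C1 - sqrt(2)*a^4/4 + sqrt(6)*a^3/6 - sqrt(2)*a^2 + sqrt(6)*a/2


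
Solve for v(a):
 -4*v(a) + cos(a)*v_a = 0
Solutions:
 v(a) = C1*(sin(a)^2 + 2*sin(a) + 1)/(sin(a)^2 - 2*sin(a) + 1)


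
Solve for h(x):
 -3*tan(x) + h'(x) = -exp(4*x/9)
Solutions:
 h(x) = C1 - 9*exp(4*x/9)/4 - 3*log(cos(x))


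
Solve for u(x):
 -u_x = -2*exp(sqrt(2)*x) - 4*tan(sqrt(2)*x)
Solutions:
 u(x) = C1 + sqrt(2)*exp(sqrt(2)*x) - 2*sqrt(2)*log(cos(sqrt(2)*x))


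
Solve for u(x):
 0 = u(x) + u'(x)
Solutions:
 u(x) = C1*exp(-x)


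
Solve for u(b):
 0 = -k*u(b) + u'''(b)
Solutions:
 u(b) = C1*exp(b*k^(1/3)) + C2*exp(b*k^(1/3)*(-1 + sqrt(3)*I)/2) + C3*exp(-b*k^(1/3)*(1 + sqrt(3)*I)/2)


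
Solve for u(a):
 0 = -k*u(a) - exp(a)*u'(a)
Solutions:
 u(a) = C1*exp(k*exp(-a))


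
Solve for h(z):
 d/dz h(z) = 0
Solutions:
 h(z) = C1


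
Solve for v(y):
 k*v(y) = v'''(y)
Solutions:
 v(y) = C1*exp(k^(1/3)*y) + C2*exp(k^(1/3)*y*(-1 + sqrt(3)*I)/2) + C3*exp(-k^(1/3)*y*(1 + sqrt(3)*I)/2)


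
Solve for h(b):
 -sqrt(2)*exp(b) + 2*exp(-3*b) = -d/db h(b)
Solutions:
 h(b) = C1 + sqrt(2)*exp(b) + 2*exp(-3*b)/3


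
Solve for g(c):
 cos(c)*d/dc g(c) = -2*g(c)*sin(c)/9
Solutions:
 g(c) = C1*cos(c)^(2/9)


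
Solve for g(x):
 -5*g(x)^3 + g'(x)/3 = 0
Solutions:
 g(x) = -sqrt(2)*sqrt(-1/(C1 + 15*x))/2
 g(x) = sqrt(2)*sqrt(-1/(C1 + 15*x))/2


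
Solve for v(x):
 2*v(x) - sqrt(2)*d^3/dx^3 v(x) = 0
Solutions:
 v(x) = C3*exp(2^(1/6)*x) + (C1*sin(2^(1/6)*sqrt(3)*x/2) + C2*cos(2^(1/6)*sqrt(3)*x/2))*exp(-2^(1/6)*x/2)


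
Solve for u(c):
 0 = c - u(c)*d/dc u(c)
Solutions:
 u(c) = -sqrt(C1 + c^2)
 u(c) = sqrt(C1 + c^2)


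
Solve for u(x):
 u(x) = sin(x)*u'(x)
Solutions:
 u(x) = C1*sqrt(cos(x) - 1)/sqrt(cos(x) + 1)


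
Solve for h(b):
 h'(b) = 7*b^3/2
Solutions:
 h(b) = C1 + 7*b^4/8


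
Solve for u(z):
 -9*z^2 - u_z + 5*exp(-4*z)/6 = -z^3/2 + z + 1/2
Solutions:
 u(z) = C1 + z^4/8 - 3*z^3 - z^2/2 - z/2 - 5*exp(-4*z)/24


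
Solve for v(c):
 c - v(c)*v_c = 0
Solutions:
 v(c) = -sqrt(C1 + c^2)
 v(c) = sqrt(C1 + c^2)


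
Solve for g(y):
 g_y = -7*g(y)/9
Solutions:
 g(y) = C1*exp(-7*y/9)


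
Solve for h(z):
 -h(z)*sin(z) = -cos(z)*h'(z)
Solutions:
 h(z) = C1/cos(z)


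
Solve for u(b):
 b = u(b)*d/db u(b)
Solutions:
 u(b) = -sqrt(C1 + b^2)
 u(b) = sqrt(C1 + b^2)


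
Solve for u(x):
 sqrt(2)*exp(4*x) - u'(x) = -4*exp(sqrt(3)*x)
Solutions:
 u(x) = C1 + sqrt(2)*exp(4*x)/4 + 4*sqrt(3)*exp(sqrt(3)*x)/3


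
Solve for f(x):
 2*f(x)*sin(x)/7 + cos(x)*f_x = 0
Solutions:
 f(x) = C1*cos(x)^(2/7)


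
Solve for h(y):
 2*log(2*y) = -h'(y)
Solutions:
 h(y) = C1 - 2*y*log(y) - y*log(4) + 2*y


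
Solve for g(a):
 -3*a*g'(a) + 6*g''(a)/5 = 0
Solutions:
 g(a) = C1 + C2*erfi(sqrt(5)*a/2)


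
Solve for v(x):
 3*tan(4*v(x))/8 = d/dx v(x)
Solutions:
 v(x) = -asin(C1*exp(3*x/2))/4 + pi/4
 v(x) = asin(C1*exp(3*x/2))/4


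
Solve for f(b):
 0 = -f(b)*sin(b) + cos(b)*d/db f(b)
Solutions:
 f(b) = C1/cos(b)


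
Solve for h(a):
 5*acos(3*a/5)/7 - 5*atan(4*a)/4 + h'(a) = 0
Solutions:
 h(a) = C1 - 5*a*acos(3*a/5)/7 + 5*a*atan(4*a)/4 + 5*sqrt(25 - 9*a^2)/21 - 5*log(16*a^2 + 1)/32


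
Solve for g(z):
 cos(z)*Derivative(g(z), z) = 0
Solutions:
 g(z) = C1


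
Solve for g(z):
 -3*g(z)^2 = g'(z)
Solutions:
 g(z) = 1/(C1 + 3*z)


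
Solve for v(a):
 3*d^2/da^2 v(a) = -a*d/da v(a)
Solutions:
 v(a) = C1 + C2*erf(sqrt(6)*a/6)


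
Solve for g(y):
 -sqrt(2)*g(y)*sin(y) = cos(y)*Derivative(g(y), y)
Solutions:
 g(y) = C1*cos(y)^(sqrt(2))


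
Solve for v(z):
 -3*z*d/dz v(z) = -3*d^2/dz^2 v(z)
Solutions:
 v(z) = C1 + C2*erfi(sqrt(2)*z/2)


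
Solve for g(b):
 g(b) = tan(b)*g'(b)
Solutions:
 g(b) = C1*sin(b)


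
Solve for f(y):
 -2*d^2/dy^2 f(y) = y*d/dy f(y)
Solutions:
 f(y) = C1 + C2*erf(y/2)


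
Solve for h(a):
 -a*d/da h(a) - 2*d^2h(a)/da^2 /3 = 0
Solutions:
 h(a) = C1 + C2*erf(sqrt(3)*a/2)


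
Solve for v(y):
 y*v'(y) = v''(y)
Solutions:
 v(y) = C1 + C2*erfi(sqrt(2)*y/2)


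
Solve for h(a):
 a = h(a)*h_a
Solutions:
 h(a) = -sqrt(C1 + a^2)
 h(a) = sqrt(C1 + a^2)


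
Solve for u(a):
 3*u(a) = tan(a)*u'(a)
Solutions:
 u(a) = C1*sin(a)^3


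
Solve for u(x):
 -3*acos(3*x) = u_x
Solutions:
 u(x) = C1 - 3*x*acos(3*x) + sqrt(1 - 9*x^2)


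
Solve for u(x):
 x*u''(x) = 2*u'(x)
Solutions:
 u(x) = C1 + C2*x^3


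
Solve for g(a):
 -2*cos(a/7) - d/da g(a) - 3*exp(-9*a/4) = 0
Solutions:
 g(a) = C1 - 14*sin(a/7) + 4*exp(-9*a/4)/3


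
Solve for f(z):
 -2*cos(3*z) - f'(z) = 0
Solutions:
 f(z) = C1 - 2*sin(3*z)/3


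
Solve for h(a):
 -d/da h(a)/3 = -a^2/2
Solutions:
 h(a) = C1 + a^3/2


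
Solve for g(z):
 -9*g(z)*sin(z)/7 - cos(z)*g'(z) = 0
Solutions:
 g(z) = C1*cos(z)^(9/7)


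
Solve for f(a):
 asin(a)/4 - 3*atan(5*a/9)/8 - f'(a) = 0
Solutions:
 f(a) = C1 + a*asin(a)/4 - 3*a*atan(5*a/9)/8 + sqrt(1 - a^2)/4 + 27*log(25*a^2 + 81)/80


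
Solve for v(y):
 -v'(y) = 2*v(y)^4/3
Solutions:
 v(y) = (-1 - sqrt(3)*I)*(1/(C1 + 2*y))^(1/3)/2
 v(y) = (-1 + sqrt(3)*I)*(1/(C1 + 2*y))^(1/3)/2
 v(y) = (1/(C1 + 2*y))^(1/3)


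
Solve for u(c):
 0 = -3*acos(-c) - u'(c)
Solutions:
 u(c) = C1 - 3*c*acos(-c) - 3*sqrt(1 - c^2)


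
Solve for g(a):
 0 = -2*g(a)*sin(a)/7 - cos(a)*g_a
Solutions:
 g(a) = C1*cos(a)^(2/7)


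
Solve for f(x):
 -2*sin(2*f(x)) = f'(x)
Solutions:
 f(x) = pi - acos((-C1 - exp(8*x))/(C1 - exp(8*x)))/2
 f(x) = acos((-C1 - exp(8*x))/(C1 - exp(8*x)))/2


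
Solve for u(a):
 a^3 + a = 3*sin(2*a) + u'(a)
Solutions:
 u(a) = C1 + a^4/4 + a^2/2 + 3*cos(2*a)/2


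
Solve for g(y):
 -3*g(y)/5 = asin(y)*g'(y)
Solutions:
 g(y) = C1*exp(-3*Integral(1/asin(y), y)/5)


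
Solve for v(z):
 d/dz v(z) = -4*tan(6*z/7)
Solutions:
 v(z) = C1 + 14*log(cos(6*z/7))/3


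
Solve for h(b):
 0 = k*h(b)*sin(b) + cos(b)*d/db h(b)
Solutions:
 h(b) = C1*exp(k*log(cos(b)))


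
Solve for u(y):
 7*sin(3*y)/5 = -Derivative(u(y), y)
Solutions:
 u(y) = C1 + 7*cos(3*y)/15


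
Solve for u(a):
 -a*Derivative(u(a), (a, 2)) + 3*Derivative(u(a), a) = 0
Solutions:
 u(a) = C1 + C2*a^4


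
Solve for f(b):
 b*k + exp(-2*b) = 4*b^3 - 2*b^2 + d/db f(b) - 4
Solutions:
 f(b) = C1 - b^4 + 2*b^3/3 + b^2*k/2 + 4*b - exp(-2*b)/2


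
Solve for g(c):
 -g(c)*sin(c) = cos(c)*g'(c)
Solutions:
 g(c) = C1*cos(c)


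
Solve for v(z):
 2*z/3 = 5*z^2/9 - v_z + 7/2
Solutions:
 v(z) = C1 + 5*z^3/27 - z^2/3 + 7*z/2


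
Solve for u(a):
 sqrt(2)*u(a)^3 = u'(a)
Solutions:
 u(a) = -sqrt(2)*sqrt(-1/(C1 + sqrt(2)*a))/2
 u(a) = sqrt(2)*sqrt(-1/(C1 + sqrt(2)*a))/2


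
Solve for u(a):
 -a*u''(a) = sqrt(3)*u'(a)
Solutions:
 u(a) = C1 + C2*a^(1 - sqrt(3))


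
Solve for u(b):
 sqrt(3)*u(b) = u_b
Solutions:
 u(b) = C1*exp(sqrt(3)*b)


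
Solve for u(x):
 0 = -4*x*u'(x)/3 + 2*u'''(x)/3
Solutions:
 u(x) = C1 + Integral(C2*airyai(2^(1/3)*x) + C3*airybi(2^(1/3)*x), x)


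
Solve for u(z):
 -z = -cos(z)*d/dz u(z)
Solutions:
 u(z) = C1 + Integral(z/cos(z), z)


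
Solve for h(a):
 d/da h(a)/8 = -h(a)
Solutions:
 h(a) = C1*exp(-8*a)


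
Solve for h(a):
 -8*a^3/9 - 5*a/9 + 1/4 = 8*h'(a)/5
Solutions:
 h(a) = C1 - 5*a^4/36 - 25*a^2/144 + 5*a/32


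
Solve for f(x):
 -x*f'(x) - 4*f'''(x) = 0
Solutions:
 f(x) = C1 + Integral(C2*airyai(-2^(1/3)*x/2) + C3*airybi(-2^(1/3)*x/2), x)


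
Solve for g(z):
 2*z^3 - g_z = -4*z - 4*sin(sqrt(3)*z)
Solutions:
 g(z) = C1 + z^4/2 + 2*z^2 - 4*sqrt(3)*cos(sqrt(3)*z)/3


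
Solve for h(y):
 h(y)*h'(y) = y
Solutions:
 h(y) = -sqrt(C1 + y^2)
 h(y) = sqrt(C1 + y^2)


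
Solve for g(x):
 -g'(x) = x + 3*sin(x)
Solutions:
 g(x) = C1 - x^2/2 + 3*cos(x)


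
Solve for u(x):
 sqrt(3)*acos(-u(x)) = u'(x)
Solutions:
 Integral(1/acos(-_y), (_y, u(x))) = C1 + sqrt(3)*x


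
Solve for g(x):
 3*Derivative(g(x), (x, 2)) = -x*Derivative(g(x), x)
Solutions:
 g(x) = C1 + C2*erf(sqrt(6)*x/6)


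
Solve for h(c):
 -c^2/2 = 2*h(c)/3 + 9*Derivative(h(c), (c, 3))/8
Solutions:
 h(c) = C3*exp(-2*2^(1/3)*c/3) - 3*c^2/4 + (C1*sin(2^(1/3)*sqrt(3)*c/3) + C2*cos(2^(1/3)*sqrt(3)*c/3))*exp(2^(1/3)*c/3)


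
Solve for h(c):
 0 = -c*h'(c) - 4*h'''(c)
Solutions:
 h(c) = C1 + Integral(C2*airyai(-2^(1/3)*c/2) + C3*airybi(-2^(1/3)*c/2), c)


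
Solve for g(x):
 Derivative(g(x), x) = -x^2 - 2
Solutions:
 g(x) = C1 - x^3/3 - 2*x


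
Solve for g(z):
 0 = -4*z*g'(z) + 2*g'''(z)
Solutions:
 g(z) = C1 + Integral(C2*airyai(2^(1/3)*z) + C3*airybi(2^(1/3)*z), z)


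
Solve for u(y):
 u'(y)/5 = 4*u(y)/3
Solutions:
 u(y) = C1*exp(20*y/3)


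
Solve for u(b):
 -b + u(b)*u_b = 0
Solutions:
 u(b) = -sqrt(C1 + b^2)
 u(b) = sqrt(C1 + b^2)


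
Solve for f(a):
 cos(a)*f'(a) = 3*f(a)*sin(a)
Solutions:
 f(a) = C1/cos(a)^3


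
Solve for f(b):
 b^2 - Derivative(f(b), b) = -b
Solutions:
 f(b) = C1 + b^3/3 + b^2/2


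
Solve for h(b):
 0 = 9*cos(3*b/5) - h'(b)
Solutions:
 h(b) = C1 + 15*sin(3*b/5)


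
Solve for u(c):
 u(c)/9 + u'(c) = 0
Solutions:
 u(c) = C1*exp(-c/9)


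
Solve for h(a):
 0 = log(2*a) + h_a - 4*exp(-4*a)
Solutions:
 h(a) = C1 - a*log(a) + a*(1 - log(2)) - exp(-4*a)


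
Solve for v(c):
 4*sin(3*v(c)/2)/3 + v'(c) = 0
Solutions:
 v(c) = -2*acos((-C1 - exp(4*c))/(C1 - exp(4*c)))/3 + 4*pi/3
 v(c) = 2*acos((-C1 - exp(4*c))/(C1 - exp(4*c)))/3


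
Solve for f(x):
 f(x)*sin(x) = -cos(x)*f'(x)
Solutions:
 f(x) = C1*cos(x)


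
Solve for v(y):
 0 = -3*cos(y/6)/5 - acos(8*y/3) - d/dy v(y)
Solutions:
 v(y) = C1 - y*acos(8*y/3) + sqrt(9 - 64*y^2)/8 - 18*sin(y/6)/5


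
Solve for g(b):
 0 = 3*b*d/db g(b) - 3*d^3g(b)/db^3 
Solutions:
 g(b) = C1 + Integral(C2*airyai(b) + C3*airybi(b), b)


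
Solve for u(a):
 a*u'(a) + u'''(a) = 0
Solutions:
 u(a) = C1 + Integral(C2*airyai(-a) + C3*airybi(-a), a)


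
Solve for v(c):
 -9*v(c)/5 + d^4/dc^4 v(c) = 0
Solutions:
 v(c) = C1*exp(-sqrt(3)*5^(3/4)*c/5) + C2*exp(sqrt(3)*5^(3/4)*c/5) + C3*sin(sqrt(3)*5^(3/4)*c/5) + C4*cos(sqrt(3)*5^(3/4)*c/5)


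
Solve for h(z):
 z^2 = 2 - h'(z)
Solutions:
 h(z) = C1 - z^3/3 + 2*z


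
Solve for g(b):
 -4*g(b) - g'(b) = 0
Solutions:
 g(b) = C1*exp(-4*b)


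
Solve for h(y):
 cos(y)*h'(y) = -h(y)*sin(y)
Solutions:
 h(y) = C1*cos(y)


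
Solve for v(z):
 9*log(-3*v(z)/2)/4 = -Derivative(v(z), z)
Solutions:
 4*Integral(1/(log(-_y) - log(2) + log(3)), (_y, v(z)))/9 = C1 - z


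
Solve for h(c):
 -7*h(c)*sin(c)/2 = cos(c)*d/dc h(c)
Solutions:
 h(c) = C1*cos(c)^(7/2)


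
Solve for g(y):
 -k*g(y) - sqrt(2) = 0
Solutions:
 g(y) = -sqrt(2)/k


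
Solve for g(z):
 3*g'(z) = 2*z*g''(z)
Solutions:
 g(z) = C1 + C2*z^(5/2)


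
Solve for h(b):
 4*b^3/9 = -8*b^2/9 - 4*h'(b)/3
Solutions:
 h(b) = C1 - b^4/12 - 2*b^3/9


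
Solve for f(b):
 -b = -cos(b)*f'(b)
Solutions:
 f(b) = C1 + Integral(b/cos(b), b)


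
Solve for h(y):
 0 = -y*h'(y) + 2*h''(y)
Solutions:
 h(y) = C1 + C2*erfi(y/2)


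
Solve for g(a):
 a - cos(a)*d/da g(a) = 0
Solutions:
 g(a) = C1 + Integral(a/cos(a), a)


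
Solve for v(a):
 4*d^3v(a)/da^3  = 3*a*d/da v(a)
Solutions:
 v(a) = C1 + Integral(C2*airyai(6^(1/3)*a/2) + C3*airybi(6^(1/3)*a/2), a)


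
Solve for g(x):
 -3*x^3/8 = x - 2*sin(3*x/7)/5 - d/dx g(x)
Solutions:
 g(x) = C1 + 3*x^4/32 + x^2/2 + 14*cos(3*x/7)/15


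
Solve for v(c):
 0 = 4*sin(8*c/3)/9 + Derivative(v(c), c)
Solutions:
 v(c) = C1 + cos(8*c/3)/6


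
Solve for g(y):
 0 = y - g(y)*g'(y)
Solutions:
 g(y) = -sqrt(C1 + y^2)
 g(y) = sqrt(C1 + y^2)


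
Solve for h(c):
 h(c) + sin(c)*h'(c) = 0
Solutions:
 h(c) = C1*sqrt(cos(c) + 1)/sqrt(cos(c) - 1)


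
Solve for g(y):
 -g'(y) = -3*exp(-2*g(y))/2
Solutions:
 g(y) = log(-sqrt(C1 + 3*y))
 g(y) = log(C1 + 3*y)/2


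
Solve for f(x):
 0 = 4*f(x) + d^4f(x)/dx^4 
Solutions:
 f(x) = (C1*sin(x) + C2*cos(x))*exp(-x) + (C3*sin(x) + C4*cos(x))*exp(x)


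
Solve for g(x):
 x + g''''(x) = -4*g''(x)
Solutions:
 g(x) = C1 + C2*x + C3*sin(2*x) + C4*cos(2*x) - x^3/24


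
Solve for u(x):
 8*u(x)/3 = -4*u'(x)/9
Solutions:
 u(x) = C1*exp(-6*x)


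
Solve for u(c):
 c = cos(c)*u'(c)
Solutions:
 u(c) = C1 + Integral(c/cos(c), c)


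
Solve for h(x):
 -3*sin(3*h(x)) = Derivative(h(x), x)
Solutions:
 h(x) = -acos((-C1 - exp(18*x))/(C1 - exp(18*x)))/3 + 2*pi/3
 h(x) = acos((-C1 - exp(18*x))/(C1 - exp(18*x)))/3


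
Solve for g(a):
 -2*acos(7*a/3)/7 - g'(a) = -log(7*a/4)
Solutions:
 g(a) = C1 + a*log(a) - 2*a*acos(7*a/3)/7 - 2*a*log(2) - a + a*log(7) + 2*sqrt(9 - 49*a^2)/49


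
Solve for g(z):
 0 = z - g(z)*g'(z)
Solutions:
 g(z) = -sqrt(C1 + z^2)
 g(z) = sqrt(C1 + z^2)


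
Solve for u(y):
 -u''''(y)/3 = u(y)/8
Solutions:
 u(y) = (C1*sin(2^(3/4)*3^(1/4)*y/4) + C2*cos(2^(3/4)*3^(1/4)*y/4))*exp(-2^(3/4)*3^(1/4)*y/4) + (C3*sin(2^(3/4)*3^(1/4)*y/4) + C4*cos(2^(3/4)*3^(1/4)*y/4))*exp(2^(3/4)*3^(1/4)*y/4)


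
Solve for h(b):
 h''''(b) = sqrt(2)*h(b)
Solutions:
 h(b) = C1*exp(-2^(1/8)*b) + C2*exp(2^(1/8)*b) + C3*sin(2^(1/8)*b) + C4*cos(2^(1/8)*b)


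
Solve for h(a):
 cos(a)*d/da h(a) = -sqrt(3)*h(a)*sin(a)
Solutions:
 h(a) = C1*cos(a)^(sqrt(3))


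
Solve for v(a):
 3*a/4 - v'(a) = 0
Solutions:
 v(a) = C1 + 3*a^2/8


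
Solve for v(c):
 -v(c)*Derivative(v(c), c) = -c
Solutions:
 v(c) = -sqrt(C1 + c^2)
 v(c) = sqrt(C1 + c^2)


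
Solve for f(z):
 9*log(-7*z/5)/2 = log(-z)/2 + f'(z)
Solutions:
 f(z) = C1 + 4*z*log(-z) + z*(-5*log(5) - 4 + log(35)/2 + 4*log(7))


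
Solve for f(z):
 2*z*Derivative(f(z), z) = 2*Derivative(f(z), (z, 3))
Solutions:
 f(z) = C1 + Integral(C2*airyai(z) + C3*airybi(z), z)


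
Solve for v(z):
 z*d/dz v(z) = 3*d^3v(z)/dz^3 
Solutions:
 v(z) = C1 + Integral(C2*airyai(3^(2/3)*z/3) + C3*airybi(3^(2/3)*z/3), z)


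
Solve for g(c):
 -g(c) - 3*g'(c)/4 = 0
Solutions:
 g(c) = C1*exp(-4*c/3)


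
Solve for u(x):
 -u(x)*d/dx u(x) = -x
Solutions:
 u(x) = -sqrt(C1 + x^2)
 u(x) = sqrt(C1 + x^2)


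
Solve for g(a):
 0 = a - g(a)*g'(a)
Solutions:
 g(a) = -sqrt(C1 + a^2)
 g(a) = sqrt(C1 + a^2)


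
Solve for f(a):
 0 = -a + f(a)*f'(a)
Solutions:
 f(a) = -sqrt(C1 + a^2)
 f(a) = sqrt(C1 + a^2)


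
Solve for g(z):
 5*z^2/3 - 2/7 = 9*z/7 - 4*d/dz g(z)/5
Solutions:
 g(z) = C1 - 25*z^3/36 + 45*z^2/56 + 5*z/14


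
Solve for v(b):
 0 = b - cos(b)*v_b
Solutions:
 v(b) = C1 + Integral(b/cos(b), b)


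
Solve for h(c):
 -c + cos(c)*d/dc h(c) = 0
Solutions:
 h(c) = C1 + Integral(c/cos(c), c)


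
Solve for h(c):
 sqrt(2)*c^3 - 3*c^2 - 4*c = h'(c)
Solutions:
 h(c) = C1 + sqrt(2)*c^4/4 - c^3 - 2*c^2


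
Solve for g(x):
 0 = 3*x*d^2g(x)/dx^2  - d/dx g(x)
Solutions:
 g(x) = C1 + C2*x^(4/3)


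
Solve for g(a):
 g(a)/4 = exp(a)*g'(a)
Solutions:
 g(a) = C1*exp(-exp(-a)/4)


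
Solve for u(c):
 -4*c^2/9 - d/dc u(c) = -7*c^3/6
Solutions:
 u(c) = C1 + 7*c^4/24 - 4*c^3/27


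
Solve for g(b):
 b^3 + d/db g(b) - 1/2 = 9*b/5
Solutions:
 g(b) = C1 - b^4/4 + 9*b^2/10 + b/2


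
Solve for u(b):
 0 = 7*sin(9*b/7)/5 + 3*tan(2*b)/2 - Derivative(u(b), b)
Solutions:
 u(b) = C1 - 3*log(cos(2*b))/4 - 49*cos(9*b/7)/45


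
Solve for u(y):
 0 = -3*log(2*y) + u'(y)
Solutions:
 u(y) = C1 + 3*y*log(y) - 3*y + y*log(8)


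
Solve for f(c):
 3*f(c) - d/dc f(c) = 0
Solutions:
 f(c) = C1*exp(3*c)


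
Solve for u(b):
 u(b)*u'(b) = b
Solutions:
 u(b) = -sqrt(C1 + b^2)
 u(b) = sqrt(C1 + b^2)


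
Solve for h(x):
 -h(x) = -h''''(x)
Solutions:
 h(x) = C1*exp(-x) + C2*exp(x) + C3*sin(x) + C4*cos(x)


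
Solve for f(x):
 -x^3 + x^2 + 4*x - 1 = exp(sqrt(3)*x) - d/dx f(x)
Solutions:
 f(x) = C1 + x^4/4 - x^3/3 - 2*x^2 + x + sqrt(3)*exp(sqrt(3)*x)/3


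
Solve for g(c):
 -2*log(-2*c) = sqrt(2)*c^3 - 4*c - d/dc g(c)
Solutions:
 g(c) = C1 + sqrt(2)*c^4/4 - 2*c^2 + 2*c*log(-c) + 2*c*(-1 + log(2))


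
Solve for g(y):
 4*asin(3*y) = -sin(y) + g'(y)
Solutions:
 g(y) = C1 + 4*y*asin(3*y) + 4*sqrt(1 - 9*y^2)/3 - cos(y)


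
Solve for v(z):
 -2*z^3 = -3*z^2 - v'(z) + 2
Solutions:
 v(z) = C1 + z^4/2 - z^3 + 2*z


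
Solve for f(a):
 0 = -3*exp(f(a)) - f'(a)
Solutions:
 f(a) = log(1/(C1 + 3*a))


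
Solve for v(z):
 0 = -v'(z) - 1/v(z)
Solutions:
 v(z) = -sqrt(C1 - 2*z)
 v(z) = sqrt(C1 - 2*z)


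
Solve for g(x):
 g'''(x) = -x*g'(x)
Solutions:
 g(x) = C1 + Integral(C2*airyai(-x) + C3*airybi(-x), x)


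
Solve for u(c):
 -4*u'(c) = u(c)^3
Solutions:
 u(c) = -sqrt(2)*sqrt(-1/(C1 - c))
 u(c) = sqrt(2)*sqrt(-1/(C1 - c))


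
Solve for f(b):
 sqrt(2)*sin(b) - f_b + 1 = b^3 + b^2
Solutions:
 f(b) = C1 - b^4/4 - b^3/3 + b - sqrt(2)*cos(b)


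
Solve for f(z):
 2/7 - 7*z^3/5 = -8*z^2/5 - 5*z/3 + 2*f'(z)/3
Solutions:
 f(z) = C1 - 21*z^4/40 + 4*z^3/5 + 5*z^2/4 + 3*z/7


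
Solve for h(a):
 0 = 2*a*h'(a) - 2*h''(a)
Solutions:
 h(a) = C1 + C2*erfi(sqrt(2)*a/2)


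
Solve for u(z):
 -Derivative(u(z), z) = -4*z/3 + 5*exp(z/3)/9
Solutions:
 u(z) = C1 + 2*z^2/3 - 5*exp(z/3)/3


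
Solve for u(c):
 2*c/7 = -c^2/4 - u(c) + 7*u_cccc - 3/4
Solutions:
 u(c) = C1*exp(-7^(3/4)*c/7) + C2*exp(7^(3/4)*c/7) + C3*sin(7^(3/4)*c/7) + C4*cos(7^(3/4)*c/7) - c^2/4 - 2*c/7 - 3/4


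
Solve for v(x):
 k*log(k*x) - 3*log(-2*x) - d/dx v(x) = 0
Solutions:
 v(x) = C1 + x*(k - 3)*log(-x) + x*(k*log(-k) - k - 3*log(2) + 3)


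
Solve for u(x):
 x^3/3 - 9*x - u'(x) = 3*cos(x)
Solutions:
 u(x) = C1 + x^4/12 - 9*x^2/2 - 3*sin(x)


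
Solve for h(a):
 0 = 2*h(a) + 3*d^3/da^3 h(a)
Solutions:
 h(a) = C3*exp(-2^(1/3)*3^(2/3)*a/3) + (C1*sin(2^(1/3)*3^(1/6)*a/2) + C2*cos(2^(1/3)*3^(1/6)*a/2))*exp(2^(1/3)*3^(2/3)*a/6)


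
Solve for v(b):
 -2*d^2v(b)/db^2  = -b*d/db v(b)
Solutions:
 v(b) = C1 + C2*erfi(b/2)


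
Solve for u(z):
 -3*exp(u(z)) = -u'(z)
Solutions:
 u(z) = log(-1/(C1 + 3*z))


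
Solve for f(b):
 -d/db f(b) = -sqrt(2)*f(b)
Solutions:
 f(b) = C1*exp(sqrt(2)*b)


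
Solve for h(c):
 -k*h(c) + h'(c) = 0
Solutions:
 h(c) = C1*exp(c*k)


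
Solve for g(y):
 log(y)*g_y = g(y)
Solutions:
 g(y) = C1*exp(li(y))


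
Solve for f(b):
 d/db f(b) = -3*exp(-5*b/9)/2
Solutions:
 f(b) = C1 + 27*exp(-5*b/9)/10


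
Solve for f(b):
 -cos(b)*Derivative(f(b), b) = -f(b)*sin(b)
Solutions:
 f(b) = C1/cos(b)


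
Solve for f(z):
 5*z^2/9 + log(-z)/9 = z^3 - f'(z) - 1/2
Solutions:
 f(z) = C1 + z^4/4 - 5*z^3/27 - z*log(-z)/9 - 7*z/18


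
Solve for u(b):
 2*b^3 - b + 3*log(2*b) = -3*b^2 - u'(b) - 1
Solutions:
 u(b) = C1 - b^4/2 - b^3 + b^2/2 - 3*b*log(b) - b*log(8) + 2*b


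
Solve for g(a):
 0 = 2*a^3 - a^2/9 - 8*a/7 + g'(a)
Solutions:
 g(a) = C1 - a^4/2 + a^3/27 + 4*a^2/7


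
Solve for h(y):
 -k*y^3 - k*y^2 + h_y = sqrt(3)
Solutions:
 h(y) = C1 + k*y^4/4 + k*y^3/3 + sqrt(3)*y


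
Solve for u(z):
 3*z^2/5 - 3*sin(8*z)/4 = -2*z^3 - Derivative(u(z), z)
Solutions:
 u(z) = C1 - z^4/2 - z^3/5 - 3*cos(8*z)/32


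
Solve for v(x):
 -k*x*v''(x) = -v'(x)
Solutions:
 v(x) = C1 + x^(((re(k) + 1)*re(k) + im(k)^2)/(re(k)^2 + im(k)^2))*(C2*sin(log(x)*Abs(im(k))/(re(k)^2 + im(k)^2)) + C3*cos(log(x)*im(k)/(re(k)^2 + im(k)^2)))


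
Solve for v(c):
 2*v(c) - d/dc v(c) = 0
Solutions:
 v(c) = C1*exp(2*c)


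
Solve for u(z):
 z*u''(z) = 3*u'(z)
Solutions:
 u(z) = C1 + C2*z^4


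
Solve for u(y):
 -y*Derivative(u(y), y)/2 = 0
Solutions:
 u(y) = C1


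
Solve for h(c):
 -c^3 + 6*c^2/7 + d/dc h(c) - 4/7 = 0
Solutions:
 h(c) = C1 + c^4/4 - 2*c^3/7 + 4*c/7


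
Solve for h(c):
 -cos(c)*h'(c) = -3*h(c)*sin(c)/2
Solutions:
 h(c) = C1/cos(c)^(3/2)


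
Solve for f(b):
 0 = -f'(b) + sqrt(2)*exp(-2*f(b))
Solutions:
 f(b) = log(-sqrt(C1 + 2*sqrt(2)*b))
 f(b) = log(C1 + 2*sqrt(2)*b)/2


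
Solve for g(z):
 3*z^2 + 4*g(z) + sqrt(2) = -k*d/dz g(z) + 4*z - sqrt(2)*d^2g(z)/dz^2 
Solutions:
 g(z) = C1*exp(sqrt(2)*z*(-k + sqrt(k^2 - 16*sqrt(2)))/4) + C2*exp(-sqrt(2)*z*(k + sqrt(k^2 - 16*sqrt(2)))/4) - 3*k^2/32 + 3*k*z/8 - k/4 - 3*z^2/4 + z + sqrt(2)/8
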